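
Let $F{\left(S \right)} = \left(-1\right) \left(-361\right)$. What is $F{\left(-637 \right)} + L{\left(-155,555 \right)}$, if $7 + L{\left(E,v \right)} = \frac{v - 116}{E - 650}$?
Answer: $\frac{284531}{805} \approx 353.45$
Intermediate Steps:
$F{\left(S \right)} = 361$
$L{\left(E,v \right)} = -7 + \frac{-116 + v}{-650 + E}$ ($L{\left(E,v \right)} = -7 + \frac{v - 116}{E - 650} = -7 + \frac{-116 + v}{-650 + E}$)
$F{\left(-637 \right)} + L{\left(-155,555 \right)} = 361 + \frac{4434 + 555 - -1085}{-650 - 155} = 361 + \frac{4434 + 555 + 1085}{-805} = 361 - \frac{6074}{805} = \frac{284531}{805}$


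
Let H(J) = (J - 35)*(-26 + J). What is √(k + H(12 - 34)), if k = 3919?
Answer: 11*√55 ≈ 81.578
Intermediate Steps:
H(J) = (-35 + J)*(-26 + J)
√(k + H(12 - 34)) = √(3919 + (910 + (12 - 34)² - 61*(12 - 34))) = √(3919 + (910 + (-22)² - 61*(-22))) = √(3919 + (910 + 484 + 1342)) = √(3919 + 2736) = √6655 = 11*√55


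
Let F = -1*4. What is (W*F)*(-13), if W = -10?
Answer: -520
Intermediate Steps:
F = -4
(W*F)*(-13) = -10*(-4)*(-13) = 40*(-13) = -520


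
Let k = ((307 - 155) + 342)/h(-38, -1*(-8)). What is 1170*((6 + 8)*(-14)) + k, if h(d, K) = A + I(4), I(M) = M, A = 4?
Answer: -917033/4 ≈ -2.2926e+5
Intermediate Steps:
h(d, K) = 8 (h(d, K) = 4 + 4 = 8)
k = 247/4 (k = ((307 - 155) + 342)/8 = (152 + 342)*(⅛) = 494*(⅛) = 247/4 ≈ 61.750)
1170*((6 + 8)*(-14)) + k = 1170*((6 + 8)*(-14)) + 247/4 = 1170*(14*(-14)) + 247/4 = 1170*(-196) + 247/4 = -229320 + 247/4 = -917033/4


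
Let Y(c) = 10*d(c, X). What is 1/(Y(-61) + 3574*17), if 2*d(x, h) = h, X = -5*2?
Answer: 1/60708 ≈ 1.6472e-5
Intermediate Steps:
X = -10
d(x, h) = h/2
Y(c) = -50 (Y(c) = 10*((½)*(-10)) = 10*(-5) = -50)
1/(Y(-61) + 3574*17) = 1/(-50 + 3574*17) = 1/(-50 + 60758) = 1/60708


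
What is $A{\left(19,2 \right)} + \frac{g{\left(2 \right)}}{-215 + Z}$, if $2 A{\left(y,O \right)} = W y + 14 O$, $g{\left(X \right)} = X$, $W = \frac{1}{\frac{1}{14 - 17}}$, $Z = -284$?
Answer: $- \frac{14475}{998} \approx -14.504$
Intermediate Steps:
$W = -3$ ($W = \frac{1}{\frac{1}{-3}} = \frac{1}{- \frac{1}{3}} = -3$)
$A{\left(y,O \right)} = 7 O - \frac{3 y}{2}$ ($A{\left(y,O \right)} = \frac{- 3 y + 14 O}{2} = 7 O - \frac{3 y}{2}$)
$A{\left(19,2 \right)} + \frac{g{\left(2 \right)}}{-215 + Z} = \left(7 \cdot 2 - \frac{57}{2}\right) + \frac{1}{-215 - 284} \cdot 2 = \left(14 - \frac{57}{2}\right) + \frac{1}{-499} \cdot 2 = - \frac{29}{2} - \frac{2}{499} = - \frac{14475}{998}$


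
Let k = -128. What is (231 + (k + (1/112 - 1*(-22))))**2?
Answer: 196028001/12544 ≈ 15627.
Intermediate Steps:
(231 + (k + (1/112 - 1*(-22))))**2 = (231 + (-128 + (1/112 - 1*(-22))))**2 = (231 + (-128 + (1/112 + 22)))**2 = (231 + (-128 + 2465/112))**2 = (231 - 11871/112)**2 = (14001/112)**2 = 196028001/12544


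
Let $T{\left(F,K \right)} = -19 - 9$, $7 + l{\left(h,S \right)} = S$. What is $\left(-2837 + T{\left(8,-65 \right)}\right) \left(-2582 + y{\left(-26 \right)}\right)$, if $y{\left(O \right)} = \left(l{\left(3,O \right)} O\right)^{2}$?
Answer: $-2101712430$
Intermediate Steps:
$l{\left(h,S \right)} = -7 + S$
$T{\left(F,K \right)} = -28$
$y{\left(O \right)} = O^{2} \left(-7 + O\right)^{2}$ ($y{\left(O \right)} = \left(\left(-7 + O\right) O\right)^{2} = \left(O \left(-7 + O\right)\right)^{2} = O^{2} \left(-7 + O\right)^{2}$)
$\left(-2837 + T{\left(8,-65 \right)}\right) \left(-2582 + y{\left(-26 \right)}\right) = \left(-2837 - 28\right) \left(-2582 + \left(-26\right)^{2} \left(-7 - 26\right)^{2}\right) = - 2865 \left(-2582 + 676 \left(-33\right)^{2}\right) = - 2865 \left(-2582 + 676 \cdot 1089\right) = - 2865 \left(-2582 + 736164\right) = \left(-2865\right) 733582 = -2101712430$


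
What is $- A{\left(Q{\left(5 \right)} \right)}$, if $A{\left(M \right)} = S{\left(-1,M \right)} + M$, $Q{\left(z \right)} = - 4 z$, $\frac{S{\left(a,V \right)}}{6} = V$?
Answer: $140$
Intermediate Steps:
$S{\left(a,V \right)} = 6 V$
$A{\left(M \right)} = 7 M$ ($A{\left(M \right)} = 6 M + M = 7 M$)
$- A{\left(Q{\left(5 \right)} \right)} = - 7 \left(\left(-4\right) 5\right) = - 7 \left(-20\right) = \left(-1\right) \left(-140\right) = 140$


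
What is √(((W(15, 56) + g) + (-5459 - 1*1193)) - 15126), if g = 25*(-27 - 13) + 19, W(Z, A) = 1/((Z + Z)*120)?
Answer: I*√81932399/60 ≈ 150.86*I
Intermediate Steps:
W(Z, A) = 1/(240*Z) (W(Z, A) = (1/120)/(2*Z) = (1/(2*Z))*(1/120) = 1/(240*Z))
g = -981 (g = 25*(-40) + 19 = -1000 + 19 = -981)
√(((W(15, 56) + g) + (-5459 - 1*1193)) - 15126) = √((((1/240)/15 - 981) + (-5459 - 1*1193)) - 15126) = √((((1/240)*(1/15) - 981) + (-5459 - 1193)) - 15126) = √(((1/3600 - 981) - 6652) - 15126) = √((-3531599/3600 - 6652) - 15126) = √(-27478799/3600 - 15126) = √(-81932399/3600) = I*√81932399/60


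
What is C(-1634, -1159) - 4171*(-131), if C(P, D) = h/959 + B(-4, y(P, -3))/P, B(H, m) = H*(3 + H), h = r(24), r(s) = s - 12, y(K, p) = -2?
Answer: 428106830589/783503 ≈ 5.4640e+5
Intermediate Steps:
r(s) = -12 + s
h = 12 (h = -12 + 24 = 12)
C(P, D) = 12/959 + 4/P (C(P, D) = 12/959 + (-4*(3 - 4))/P = 12*(1/959) + (-4*(-1))/P = 12/959 + 4/P)
C(-1634, -1159) - 4171*(-131) = (12/959 + 4/(-1634)) - 4171*(-131) = (12/959 + 4*(-1/1634)) + 546401 = (12/959 - 2/817) + 546401 = 7886/783503 + 546401 = 428106830589/783503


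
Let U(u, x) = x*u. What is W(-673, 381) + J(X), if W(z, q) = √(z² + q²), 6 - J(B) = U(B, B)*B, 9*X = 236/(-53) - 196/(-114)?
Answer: 121158609623126/20099243152269 + √598090 ≈ 779.39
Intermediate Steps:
U(u, x) = u*x
X = -8258/27189 (X = (236/(-53) - 196/(-114))/9 = (236*(-1/53) - 196*(-1/114))/9 = (-236/53 + 98/57)/9 = (⅑)*(-8258/3021) = -8258/27189 ≈ -0.30373)
J(B) = 6 - B³ (J(B) = 6 - B*B*B = 6 - B²*B = 6 - B³)
W(z, q) = √(q² + z²)
W(-673, 381) + J(X) = √(381² + (-673)²) + (6 - (-8258/27189)³) = √(145161 + 452929) + (6 - 1*(-563150709512/20099243152269)) = √598090 + (6 + 563150709512/20099243152269) = √598090 + 121158609623126/20099243152269 = 121158609623126/20099243152269 + √598090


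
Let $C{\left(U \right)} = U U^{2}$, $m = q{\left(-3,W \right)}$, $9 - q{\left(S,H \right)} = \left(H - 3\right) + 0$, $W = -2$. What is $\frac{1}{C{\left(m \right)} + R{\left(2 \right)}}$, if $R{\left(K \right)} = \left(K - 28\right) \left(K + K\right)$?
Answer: $\frac{1}{2640} \approx 0.00037879$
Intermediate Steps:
$R{\left(K \right)} = 2 K \left(-28 + K\right)$ ($R{\left(K \right)} = \left(-28 + K\right) 2 K = 2 K \left(-28 + K\right)$)
$q{\left(S,H \right)} = 12 - H$ ($q{\left(S,H \right)} = 9 - \left(\left(H - 3\right) + 0\right) = 9 - \left(\left(-3 + H\right) + 0\right) = 9 - \left(-3 + H\right) = 12 - H$)
$m = 14$ ($m = 12 - -2 = 12 + 2 = 14$)
$C{\left(U \right)} = U^{3}$
$\frac{1}{C{\left(m \right)} + R{\left(2 \right)}} = \frac{1}{14^{3} + 2 \cdot 2 \left(-28 + 2\right)} = \frac{1}{2744 + 2 \cdot 2 \left(-26\right)} = \frac{1}{2744 - 104} = \frac{1}{2640}$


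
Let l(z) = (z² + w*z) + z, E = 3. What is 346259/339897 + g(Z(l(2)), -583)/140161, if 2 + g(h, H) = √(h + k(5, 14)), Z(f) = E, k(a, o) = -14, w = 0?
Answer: 48531327905/47640303417 + I*√11/140161 ≈ 1.0187 + 2.3663e-5*I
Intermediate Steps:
l(z) = z + z² (l(z) = (z² + 0*z) + z = (z² + 0) + z = z² + z = z + z²)
Z(f) = 3
g(h, H) = -2 + √(-14 + h) (g(h, H) = -2 + √(h - 14) = -2 + √(-14 + h))
346259/339897 + g(Z(l(2)), -583)/140161 = 346259/339897 + (-2 + √(-14 + 3))/140161 = 346259*(1/339897) + (-2 + √(-11))*(1/140161) = 346259/339897 + (-2 + I*√11)*(1/140161) = 346259/339897 + (-2/140161 + I*√11/140161) = 48531327905/47640303417 + I*√11/140161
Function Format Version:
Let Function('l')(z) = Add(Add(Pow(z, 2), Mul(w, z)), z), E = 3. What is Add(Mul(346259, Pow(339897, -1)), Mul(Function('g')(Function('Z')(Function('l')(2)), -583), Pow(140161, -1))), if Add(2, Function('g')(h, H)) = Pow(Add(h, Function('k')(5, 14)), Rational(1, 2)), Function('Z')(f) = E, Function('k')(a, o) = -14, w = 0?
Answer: Add(Rational(48531327905, 47640303417), Mul(Rational(1, 140161), I, Pow(11, Rational(1, 2)))) ≈ Add(1.0187, Mul(2.3663e-5, I))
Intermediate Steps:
Function('l')(z) = Add(z, Pow(z, 2)) (Function('l')(z) = Add(Add(Pow(z, 2), Mul(0, z)), z) = Add(Add(Pow(z, 2), 0), z) = Add(Pow(z, 2), z) = Add(z, Pow(z, 2)))
Function('Z')(f) = 3
Function('g')(h, H) = Add(-2, Pow(Add(-14, h), Rational(1, 2))) (Function('g')(h, H) = Add(-2, Pow(Add(h, -14), Rational(1, 2))) = Add(-2, Pow(Add(-14, h), Rational(1, 2))))
Add(Mul(346259, Pow(339897, -1)), Mul(Function('g')(Function('Z')(Function('l')(2)), -583), Pow(140161, -1))) = Add(Mul(346259, Pow(339897, -1)), Mul(Add(-2, Pow(Add(-14, 3), Rational(1, 2))), Pow(140161, -1))) = Add(Mul(346259, Rational(1, 339897)), Mul(Add(-2, Pow(-11, Rational(1, 2))), Rational(1, 140161))) = Add(Rational(346259, 339897), Mul(Add(-2, Mul(I, Pow(11, Rational(1, 2)))), Rational(1, 140161))) = Add(Rational(346259, 339897), Add(Rational(-2, 140161), Mul(Rational(1, 140161), I, Pow(11, Rational(1, 2))))) = Add(Rational(48531327905, 47640303417), Mul(Rational(1, 140161), I, Pow(11, Rational(1, 2))))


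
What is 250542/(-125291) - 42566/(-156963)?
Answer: -33992687240/19666051233 ≈ -1.7285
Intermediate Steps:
250542/(-125291) - 42566/(-156963) = 250542*(-1/125291) - 42566*(-1/156963) = -250542/125291 + 42566/156963 = -33992687240/19666051233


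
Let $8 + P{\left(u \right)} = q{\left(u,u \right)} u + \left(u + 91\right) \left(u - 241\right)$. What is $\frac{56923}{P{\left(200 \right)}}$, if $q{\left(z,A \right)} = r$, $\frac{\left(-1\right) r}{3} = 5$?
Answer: $- \frac{56923}{14939} \approx -3.8104$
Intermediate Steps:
$r = -15$ ($r = \left(-3\right) 5 = -15$)
$q{\left(z,A \right)} = -15$
$P{\left(u \right)} = -8 - 15 u + \left(-241 + u\right) \left(91 + u\right)$ ($P{\left(u \right)} = -8 - \left(15 u - \left(u + 91\right) \left(u - 241\right)\right) = -8 - \left(15 u - \left(91 + u\right) \left(-241 + u\right)\right) = -8 - \left(15 u - \left(-241 + u\right) \left(91 + u\right)\right) = -8 - 15 u + \left(-241 + u\right) \left(91 + u\right)$)
$\frac{56923}{P{\left(200 \right)}} = \frac{56923}{-21939 + 200^{2} - 33000} = \frac{56923}{-21939 + 40000 - 33000} = \frac{56923}{-14939} = 56923 \left(- \frac{1}{14939}\right) = - \frac{56923}{14939}$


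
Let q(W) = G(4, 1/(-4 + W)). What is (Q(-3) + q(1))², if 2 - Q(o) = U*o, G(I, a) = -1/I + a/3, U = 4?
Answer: 241081/1296 ≈ 186.02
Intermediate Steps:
G(I, a) = -1/I + a/3 (G(I, a) = -1/I + a*(⅓) = -1/I + a/3)
q(W) = -¼ + 1/(3*(-4 + W)) (q(W) = -1/4 + 1/(3*(-4 + W)) = -1*¼ + 1/(3*(-4 + W)) = -¼ + 1/(3*(-4 + W)))
Q(o) = 2 - 4*o
(Q(-3) + q(1))² = ((2 - 4*(-3)) + (16 - 3*1)/(12*(-4 + 1)))² = ((2 + 12) + (1/12)*(16 - 3)/(-3))² = (14 + (1/12)*(-⅓)*13)² = (14 - 13/36)² = (491/36)² = 241081/1296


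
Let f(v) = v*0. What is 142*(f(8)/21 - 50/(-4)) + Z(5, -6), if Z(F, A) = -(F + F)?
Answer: 1765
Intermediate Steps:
f(v) = 0
Z(F, A) = -2*F
142*(f(8)/21 - 50/(-4)) + Z(5, -6) = 142*(0/21 - 50/(-4)) - 2*5 = 142*(0*(1/21) - 50*(-1/4)) - 10 = 142*(0 + 25/2) - 10 = 142*(25/2) - 10 = 1775 - 10 = 1765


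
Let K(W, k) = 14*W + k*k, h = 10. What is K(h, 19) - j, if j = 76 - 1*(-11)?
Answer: 414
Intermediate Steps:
K(W, k) = k**2 + 14*W (K(W, k) = 14*W + k**2 = k**2 + 14*W)
j = 87 (j = 76 + 11 = 87)
K(h, 19) - j = (19**2 + 14*10) - 1*87 = (361 + 140) - 87 = 501 - 87 = 414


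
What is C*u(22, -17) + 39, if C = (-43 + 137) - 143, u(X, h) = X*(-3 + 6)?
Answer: -3195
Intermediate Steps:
u(X, h) = 3*X (u(X, h) = X*3 = 3*X)
C = -49 (C = 94 - 143 = -49)
C*u(22, -17) + 39 = -147*22 + 39 = -49*66 + 39 = -3234 + 39 = -3195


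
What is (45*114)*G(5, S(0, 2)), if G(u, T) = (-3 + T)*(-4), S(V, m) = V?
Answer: 61560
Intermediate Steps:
G(u, T) = 12 - 4*T
(45*114)*G(5, S(0, 2)) = (45*114)*(12 - 4*0) = 5130*(12 + 0) = 5130*12 = 61560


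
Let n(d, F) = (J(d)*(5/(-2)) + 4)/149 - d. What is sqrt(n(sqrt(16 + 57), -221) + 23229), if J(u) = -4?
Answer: sqrt(515709115 - 22201*sqrt(73))/149 ≈ 152.38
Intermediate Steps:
n(d, F) = 14/149 - d (n(d, F) = (-20/(-2) + 4)/149 - d = (-20*(-1)/2 + 4)*(1/149) - d = (-4*(-5/2) + 4)*(1/149) - d = (10 + 4)*(1/149) - d = 14*(1/149) - d = 14/149 - d)
sqrt(n(sqrt(16 + 57), -221) + 23229) = sqrt((14/149 - sqrt(16 + 57)) + 23229) = sqrt((14/149 - sqrt(73)) + 23229) = sqrt(3461135/149 - sqrt(73))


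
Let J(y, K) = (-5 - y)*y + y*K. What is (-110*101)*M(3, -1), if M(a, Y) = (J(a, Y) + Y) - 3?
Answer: 344410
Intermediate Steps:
J(y, K) = K*y + y*(-5 - y) (J(y, K) = y*(-5 - y) + K*y = K*y + y*(-5 - y))
M(a, Y) = -3 + Y + a*(-5 + Y - a) (M(a, Y) = (a*(-5 + Y - a) + Y) - 3 = (Y + a*(-5 + Y - a)) - 3 = -3 + Y + a*(-5 + Y - a))
(-110*101)*M(3, -1) = (-110*101)*(-3 - 1 - 1*3*(5 + 3 - 1*(-1))) = -11110*(-3 - 1 - 1*3*(5 + 3 + 1)) = -11110*(-3 - 1 - 1*3*9) = -11110*(-3 - 1 - 27) = -11110*(-31) = 344410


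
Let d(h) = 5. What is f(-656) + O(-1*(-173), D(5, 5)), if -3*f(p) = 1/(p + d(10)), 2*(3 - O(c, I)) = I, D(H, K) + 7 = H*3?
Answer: -1952/1953 ≈ -0.99949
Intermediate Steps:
D(H, K) = -7 + 3*H (D(H, K) = -7 + H*3 = -7 + 3*H)
O(c, I) = 3 - I/2
f(p) = -1/(3*(5 + p)) (f(p) = -1/(3*(p + 5)) = -1/(3*(5 + p)))
f(-656) + O(-1*(-173), D(5, 5)) = -1/(15 + 3*(-656)) + (3 - (-7 + 3*5)/2) = -1/(15 - 1968) + (3 - (-7 + 15)/2) = -1/(-1953) + (3 - 1/2*8) = -1*(-1/1953) + (3 - 4) = 1/1953 - 1 = -1952/1953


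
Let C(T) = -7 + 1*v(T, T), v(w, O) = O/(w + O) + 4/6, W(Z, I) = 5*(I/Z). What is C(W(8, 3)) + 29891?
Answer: 179311/6 ≈ 29885.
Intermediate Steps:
W(Z, I) = 5*I/Z
v(w, O) = ⅔ + O/(O + w) (v(w, O) = O/(O + w) + 4*(⅙) = O/(O + w) + ⅔ = ⅔ + O/(O + w))
C(T) = -35/6 (C(T) = -7 + 1*((2*T + 5*T)/(3*(T + T))) = -7 + 1*((7*T)/(3*((2*T)))) = -7 + 1*((1/(2*T))*(7*T)/3) = -7 + 1*(7/6) = -7 + 7/6 = -35/6)
C(W(8, 3)) + 29891 = -35/6 + 29891 = 179311/6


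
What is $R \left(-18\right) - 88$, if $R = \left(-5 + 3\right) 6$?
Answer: $128$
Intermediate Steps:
$R = -12$ ($R = \left(-2\right) 6 = -12$)
$R \left(-18\right) - 88 = \left(-12\right) \left(-18\right) - 88 = 216 - 88 = 128$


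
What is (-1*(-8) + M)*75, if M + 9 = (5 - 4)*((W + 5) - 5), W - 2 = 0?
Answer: 75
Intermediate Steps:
W = 2 (W = 2 + 0 = 2)
M = -7 (M = -9 + (5 - 4)*((2 + 5) - 5) = -9 + 1*(7 - 5) = -9 + 1*2 = -9 + 2 = -7)
(-1*(-8) + M)*75 = (-1*(-8) - 7)*75 = (8 - 7)*75 = 1*75 = 75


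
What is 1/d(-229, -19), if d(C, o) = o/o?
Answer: 1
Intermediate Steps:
d(C, o) = 1
1/d(-229, -19) = 1/1 = 1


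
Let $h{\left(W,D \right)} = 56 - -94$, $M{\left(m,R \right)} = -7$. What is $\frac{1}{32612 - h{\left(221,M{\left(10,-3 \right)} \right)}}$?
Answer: $\frac{1}{32462} \approx 3.0805 \cdot 10^{-5}$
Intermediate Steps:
$h{\left(W,D \right)} = 150$ ($h{\left(W,D \right)} = 56 + 94 = 150$)
$\frac{1}{32612 - h{\left(221,M{\left(10,-3 \right)} \right)}} = \frac{1}{32612 - 150} = \frac{1}{32462}$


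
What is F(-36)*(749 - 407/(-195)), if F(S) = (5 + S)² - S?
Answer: 146022614/195 ≈ 7.4883e+5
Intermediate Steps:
F(-36)*(749 - 407/(-195)) = ((5 - 36)² - 1*(-36))*(749 - 407/(-195)) = ((-31)² + 36)*(749 - 407*(-1/195)) = (961 + 36)*(749 + 407/195) = 997*(146462/195) = 146022614/195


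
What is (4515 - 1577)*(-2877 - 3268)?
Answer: -18054010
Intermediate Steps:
(4515 - 1577)*(-2877 - 3268) = 2938*(-6145) = -18054010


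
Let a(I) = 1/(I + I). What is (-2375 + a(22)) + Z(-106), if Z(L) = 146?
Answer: -98075/44 ≈ -2229.0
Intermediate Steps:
a(I) = 1/(2*I)
(-2375 + a(22)) + Z(-106) = (-2375 + (½)/22) + 146 = (-2375 + (½)*(1/22)) + 146 = (-2375 + 1/44) + 146 = -104499/44 + 146 = -98075/44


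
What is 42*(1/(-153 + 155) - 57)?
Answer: -2373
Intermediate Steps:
42*(1/(-153 + 155) - 57) = 42*(1/2 - 57) = 42*(-113/2) = -2373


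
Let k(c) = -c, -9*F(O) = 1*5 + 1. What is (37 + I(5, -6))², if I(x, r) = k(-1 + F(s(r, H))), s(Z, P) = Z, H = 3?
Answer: 13456/9 ≈ 1495.1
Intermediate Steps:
F(O) = -⅔ (F(O) = -(1*5 + 1)/9 = -(5 + 1)/9 = -⅑*6 = -⅔)
I(x, r) = 5/3 (I(x, r) = -(-1 - ⅔) = -1*(-5/3) = 5/3)
(37 + I(5, -6))² = (37 + 5/3)² = (116/3)² = 13456/9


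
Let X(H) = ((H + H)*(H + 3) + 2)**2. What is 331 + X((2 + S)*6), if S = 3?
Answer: 3928655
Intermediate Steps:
X(H) = (2 + 2*H*(3 + H))**2 (X(H) = ((2*H)*(3 + H) + 2)**2 = (2*H*(3 + H) + 2)**2 = (2 + 2*H*(3 + H))**2)
331 + X((2 + S)*6) = 331 + 4*(1 + ((2 + 3)*6)**2 + 3*((2 + 3)*6))**2 = 331 + 4*(1 + (5*6)**2 + 3*(5*6))**2 = 331 + 4*(1 + 30**2 + 3*30)**2 = 331 + 4*(1 + 900 + 90)**2 = 331 + 4*991**2 = 331 + 4*982081 = 331 + 3928324 = 3928655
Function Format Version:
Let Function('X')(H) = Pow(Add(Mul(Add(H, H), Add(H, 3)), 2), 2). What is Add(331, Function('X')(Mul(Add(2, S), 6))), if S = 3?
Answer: 3928655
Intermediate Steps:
Function('X')(H) = Pow(Add(2, Mul(2, H, Add(3, H))), 2) (Function('X')(H) = Pow(Add(Mul(Mul(2, H), Add(3, H)), 2), 2) = Pow(Add(Mul(2, H, Add(3, H)), 2), 2) = Pow(Add(2, Mul(2, H, Add(3, H))), 2))
Add(331, Function('X')(Mul(Add(2, S), 6))) = Add(331, Mul(4, Pow(Add(1, Pow(Mul(Add(2, 3), 6), 2), Mul(3, Mul(Add(2, 3), 6))), 2))) = Add(331, Mul(4, Pow(Add(1, Pow(Mul(5, 6), 2), Mul(3, Mul(5, 6))), 2))) = Add(331, Mul(4, Pow(Add(1, Pow(30, 2), Mul(3, 30)), 2))) = Add(331, Mul(4, Pow(Add(1, 900, 90), 2))) = Add(331, Mul(4, Pow(991, 2))) = Add(331, Mul(4, 982081)) = Add(331, 3928324) = 3928655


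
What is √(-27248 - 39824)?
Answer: 16*I*√262 ≈ 258.98*I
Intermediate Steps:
√(-27248 - 39824) = √(-67072) = 16*I*√262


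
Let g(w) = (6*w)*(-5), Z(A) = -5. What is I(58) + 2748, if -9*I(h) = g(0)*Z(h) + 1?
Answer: 24731/9 ≈ 2747.9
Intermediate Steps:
g(w) = -30*w
I(h) = -1/9 (I(h) = -(-30*0*(-5) + 1)/9 = -(0*(-5) + 1)/9 = -(0 + 1)/9 = -1/9*1 = -1/9)
I(58) + 2748 = -1/9 + 2748 = 24731/9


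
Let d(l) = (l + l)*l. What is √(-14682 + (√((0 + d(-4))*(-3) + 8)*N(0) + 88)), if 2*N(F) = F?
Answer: I*√14594 ≈ 120.81*I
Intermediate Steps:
d(l) = 2*l² (d(l) = (2*l)*l = 2*l²)
N(F) = F/2
√(-14682 + (√((0 + d(-4))*(-3) + 8)*N(0) + 88)) = √(-14682 + (√((0 + 2*(-4)²)*(-3) + 8)*((½)*0) + 88)) = √(-14682 + (√((0 + 2*16)*(-3) + 8)*0 + 88)) = √(-14682 + (√((0 + 32)*(-3) + 8)*0 + 88)) = √(-14682 + (√(32*(-3) + 8)*0 + 88)) = √(-14682 + (√(-96 + 8)*0 + 88)) = √(-14682 + (√(-88)*0 + 88)) = √(-14682 + ((2*I*√22)*0 + 88)) = √(-14682 + (0 + 88)) = √(-14682 + 88) = √(-14594) = I*√14594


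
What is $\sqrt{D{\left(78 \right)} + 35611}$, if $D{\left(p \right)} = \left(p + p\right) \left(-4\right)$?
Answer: $\sqrt{34987} \approx 187.05$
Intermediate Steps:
$D{\left(p \right)} = - 8 p$ ($D{\left(p \right)} = 2 p \left(-4\right) = - 8 p$)
$\sqrt{D{\left(78 \right)} + 35611} = \sqrt{\left(-8\right) 78 + 35611} = \sqrt{-624 + 35611} = \sqrt{34987}$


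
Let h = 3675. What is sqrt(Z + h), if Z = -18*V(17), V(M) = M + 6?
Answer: sqrt(3261) ≈ 57.105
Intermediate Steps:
V(M) = 6 + M
Z = -414 (Z = -18*(6 + 17) = -18*23 = -414)
sqrt(Z + h) = sqrt(-414 + 3675) = sqrt(3261)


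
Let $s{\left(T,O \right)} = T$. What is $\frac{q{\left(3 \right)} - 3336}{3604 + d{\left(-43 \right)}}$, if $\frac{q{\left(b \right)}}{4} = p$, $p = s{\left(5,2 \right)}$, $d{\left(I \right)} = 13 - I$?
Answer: $- \frac{829}{915} \approx -0.90601$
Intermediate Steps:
$p = 5$
$q{\left(b \right)} = 20$ ($q{\left(b \right)} = 4 \cdot 5 = 20$)
$\frac{q{\left(3 \right)} - 3336}{3604 + d{\left(-43 \right)}} = \frac{20 - 3336}{3604 + \left(13 - -43\right)} = - \frac{3316}{3604 + \left(13 + 43\right)} = - \frac{3316}{3604 + 56} = - \frac{3316}{3660} = \left(-3316\right) \frac{1}{3660} = - \frac{829}{915}$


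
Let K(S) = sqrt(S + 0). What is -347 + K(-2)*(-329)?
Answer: -347 - 329*I*sqrt(2) ≈ -347.0 - 465.28*I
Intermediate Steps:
K(S) = sqrt(S)
-347 + K(-2)*(-329) = -347 + sqrt(-2)*(-329) = -347 + (I*sqrt(2))*(-329) = -347 - 329*I*sqrt(2)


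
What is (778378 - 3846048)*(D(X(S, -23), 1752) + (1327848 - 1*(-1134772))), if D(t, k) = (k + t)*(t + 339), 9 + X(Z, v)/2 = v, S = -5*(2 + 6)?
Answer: -8978517909400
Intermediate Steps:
S = -40 (S = -5*8 = -40)
X(Z, v) = -18 + 2*v
D(t, k) = (339 + t)*(k + t) (D(t, k) = (k + t)*(339 + t) = (339 + t)*(k + t))
(778378 - 3846048)*(D(X(S, -23), 1752) + (1327848 - 1*(-1134772))) = (778378 - 3846048)*(((-18 + 2*(-23))**2 + 339*1752 + 339*(-18 + 2*(-23)) + 1752*(-18 + 2*(-23))) + (1327848 - 1*(-1134772))) = -3067670*(((-18 - 46)**2 + 593928 + 339*(-18 - 46) + 1752*(-18 - 46)) + (1327848 + 1134772)) = -3067670*(((-64)**2 + 593928 + 339*(-64) + 1752*(-64)) + 2462620) = -3067670*((4096 + 593928 - 21696 - 112128) + 2462620) = -3067670*(464200 + 2462620) = -3067670*2926820 = -8978517909400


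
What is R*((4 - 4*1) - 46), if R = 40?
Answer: -1840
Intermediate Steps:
R*((4 - 4*1) - 46) = 40*((4 - 4*1) - 46) = 40*((4 - 4) - 46) = 40*(0 - 46) = 40*(-46) = -1840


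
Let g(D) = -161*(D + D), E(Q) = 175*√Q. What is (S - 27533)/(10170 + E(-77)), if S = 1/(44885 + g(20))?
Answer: -717667192752/271132145075 + 7409543288*I*√77/162679287045 ≈ -2.6469 + 0.39967*I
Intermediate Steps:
g(D) = -322*D
S = 1/38445 (S = 1/(44885 - 322*20) = 1/(44885 - 6440) = 1/38445 ≈ 2.6011e-5)
(S - 27533)/(10170 + E(-77)) = (1/38445 - 27533)/(10170 + 175*√(-77)) = -1058506184/(38445*(10170 + 175*(I*√77))) = -1058506184/(38445*(10170 + 175*I*√77))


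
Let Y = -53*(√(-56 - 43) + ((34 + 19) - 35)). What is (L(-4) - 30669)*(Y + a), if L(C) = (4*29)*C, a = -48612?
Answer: 1543138278 + 4950147*I*√11 ≈ 1.5431e+9 + 1.6418e+7*I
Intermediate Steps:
Y = -954 - 159*I*√11 (Y = -53*(√(-99) + (53 - 35)) = -53*(3*I*√11 + 18) = -53*(18 + 3*I*√11) = -954 - 159*I*√11 ≈ -954.0 - 527.34*I)
L(C) = 116*C
(L(-4) - 30669)*(Y + a) = (116*(-4) - 30669)*((-954 - 159*I*√11) - 48612) = (-464 - 30669)*(-49566 - 159*I*√11) = -31133*(-49566 - 159*I*√11) = 1543138278 + 4950147*I*√11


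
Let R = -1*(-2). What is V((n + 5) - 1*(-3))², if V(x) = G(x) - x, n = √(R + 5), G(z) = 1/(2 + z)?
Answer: 600608/8649 + 137992*√7/8649 ≈ 111.65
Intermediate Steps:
R = 2
n = √7 (n = √(2 + 5) = √7 ≈ 2.6458)
V(x) = 1/(2 + x) - x
V((n + 5) - 1*(-3))² = ((1 - ((√7 + 5) - 1*(-3))*(2 + ((√7 + 5) - 1*(-3))))/(2 + ((√7 + 5) - 1*(-3))))² = ((1 - ((5 + √7) + 3)*(2 + ((5 + √7) + 3)))/(2 + ((5 + √7) + 3)))² = ((1 - (8 + √7)*(2 + (8 + √7)))/(2 + (8 + √7)))² = ((1 - (8 + √7)*(10 + √7))/(10 + √7))² = (1 - (8 + √7)*(10 + √7))²/(10 + √7)²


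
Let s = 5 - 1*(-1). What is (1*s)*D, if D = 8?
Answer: 48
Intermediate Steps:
s = 6 (s = 5 + 1 = 6)
(1*s)*D = (1*6)*8 = 6*8 = 48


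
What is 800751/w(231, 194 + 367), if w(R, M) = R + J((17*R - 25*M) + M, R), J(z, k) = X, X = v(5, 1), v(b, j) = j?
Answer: 800751/232 ≈ 3451.5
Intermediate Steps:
X = 1
J(z, k) = 1
w(R, M) = 1 + R (w(R, M) = R + 1 = 1 + R)
800751/w(231, 194 + 367) = 800751/(1 + 231) = 800751/232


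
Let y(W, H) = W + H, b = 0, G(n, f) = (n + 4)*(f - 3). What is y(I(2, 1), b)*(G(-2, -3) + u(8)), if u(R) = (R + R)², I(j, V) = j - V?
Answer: 244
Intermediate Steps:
G(n, f) = (-3 + f)*(4 + n) (G(n, f) = (4 + n)*(-3 + f) = (-3 + f)*(4 + n))
u(R) = 4*R² (u(R) = (2*R)² = 4*R²)
y(W, H) = H + W
y(I(2, 1), b)*(G(-2, -3) + u(8)) = (0 + (2 - 1*1))*((-12 - 3*(-2) + 4*(-3) - 3*(-2)) + 4*8²) = (0 + (2 - 1))*((-12 + 6 - 12 + 6) + 4*64) = (0 + 1)*(-12 + 256) = 1*244 = 244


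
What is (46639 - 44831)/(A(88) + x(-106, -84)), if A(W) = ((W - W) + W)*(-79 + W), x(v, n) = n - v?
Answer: 904/407 ≈ 2.2211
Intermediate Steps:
A(W) = W*(-79 + W) (A(W) = (0 + W)*(-79 + W) = W*(-79 + W))
(46639 - 44831)/(A(88) + x(-106, -84)) = (46639 - 44831)/(88*(-79 + 88) + (-84 - 1*(-106))) = 1808/(88*9 + (-84 + 106)) = 1808/(792 + 22) = 1808/814 = 1808*(1/814) = 904/407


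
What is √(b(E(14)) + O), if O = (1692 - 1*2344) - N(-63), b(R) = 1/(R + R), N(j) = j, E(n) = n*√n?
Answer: √(-461776 + 2*√14)/28 ≈ 24.269*I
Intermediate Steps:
E(n) = n^(3/2)
b(R) = 1/(2*R)
O = -589 (O = (1692 - 1*2344) - 1*(-63) = (1692 - 2344) + 63 = -652 + 63 = -589)
√(b(E(14)) + O) = √(1/(2*(14^(3/2))) - 589) = √(1/(2*((14*√14))) - 589) = √((√14/196)/2 - 589) = √(√14/392 - 589) = √(-589 + √14/392)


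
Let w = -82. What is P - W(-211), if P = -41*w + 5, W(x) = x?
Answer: 3578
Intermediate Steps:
P = 3367 (P = -41*(-82) + 5 = 3362 + 5 = 3367)
P - W(-211) = 3367 - 1*(-211) = 3367 + 211 = 3578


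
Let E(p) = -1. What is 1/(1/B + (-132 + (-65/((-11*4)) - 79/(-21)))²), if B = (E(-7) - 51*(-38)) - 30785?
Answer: 256559688/4122479596871 ≈ 6.2234e-5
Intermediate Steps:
B = -28848 (B = (-1 - 51*(-38)) - 30785 = (-1 + 1938) - 30785 = 1937 - 30785 = -28848)
1/(1/B + (-132 + (-65/((-11*4)) - 79/(-21)))²) = 1/(1/(-28848) + (-132 + (-65/((-11*4)) - 79/(-21)))²) = 1/(-1/28848 + (-132 + (-65/(-44) - 79*(-1/21)))²) = 1/(-1/28848 + (-132 + (-65*(-1/44) + 79/21))²) = 1/(-1/28848 + (-132 + (65/44 + 79/21))²) = 1/(-1/28848 + (-132 + 4841/924)²) = 1/(-1/28848 + (-117127/924)²) = 1/(-1/28848 + 13718734129/853776) = 1/(4122479596871/256559688) = 256559688/4122479596871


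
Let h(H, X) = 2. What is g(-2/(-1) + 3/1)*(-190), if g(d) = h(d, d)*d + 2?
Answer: -2280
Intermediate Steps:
g(d) = 2 + 2*d (g(d) = 2*d + 2 = 2 + 2*d)
g(-2/(-1) + 3/1)*(-190) = (2 + 2*(-2/(-1) + 3/1))*(-190) = (2 + 2*(-2*(-1) + 3*1))*(-190) = (2 + 2*(2 + 3))*(-190) = (2 + 2*5)*(-190) = (2 + 10)*(-190) = 12*(-190) = -2280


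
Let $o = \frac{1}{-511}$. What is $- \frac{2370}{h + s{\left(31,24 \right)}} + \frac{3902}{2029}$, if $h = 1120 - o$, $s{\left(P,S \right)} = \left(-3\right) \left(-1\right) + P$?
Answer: $- \frac{10418076}{79766077} \approx -0.13061$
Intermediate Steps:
$o = - \frac{1}{511} \approx -0.0019569$
$s{\left(P,S \right)} = 3 + P$
$h = \frac{572321}{511}$ ($h = 1120 - - \frac{1}{511} = 1120 + \frac{1}{511} = \frac{572321}{511} \approx 1120.0$)
$- \frac{2370}{h + s{\left(31,24 \right)}} + \frac{3902}{2029} = - \frac{2370}{\frac{572321}{511} + \left(3 + 31\right)} + \frac{3902}{2029} = - \frac{2370}{\frac{572321}{511} + 34} + 3902 \cdot \frac{1}{2029} = - \frac{2370}{\frac{589695}{511}} + \frac{3902}{2029} = \left(-2370\right) \frac{511}{589695} + \frac{3902}{2029} = - \frac{80738}{39313} + \frac{3902}{2029} = - \frac{10418076}{79766077}$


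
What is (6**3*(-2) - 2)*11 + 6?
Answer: -4768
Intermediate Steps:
(6**3*(-2) - 2)*11 + 6 = (216*(-2) - 2)*11 + 6 = (-432 - 2)*11 + 6 = -434*11 + 6 = -4774 + 6 = -4768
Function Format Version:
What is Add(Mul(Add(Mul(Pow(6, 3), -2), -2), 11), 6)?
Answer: -4768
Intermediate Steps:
Add(Mul(Add(Mul(Pow(6, 3), -2), -2), 11), 6) = Add(Mul(Add(Mul(216, -2), -2), 11), 6) = Add(Mul(Add(-432, -2), 11), 6) = Add(Mul(-434, 11), 6) = Add(-4774, 6) = -4768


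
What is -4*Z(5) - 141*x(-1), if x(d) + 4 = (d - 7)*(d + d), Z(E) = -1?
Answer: -1688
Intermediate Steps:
x(d) = -4 + 2*d*(-7 + d) (x(d) = -4 + (d - 7)*(d + d) = -4 + (-7 + d)*(2*d) = -4 + 2*d*(-7 + d))
-4*Z(5) - 141*x(-1) = -4*(-1) - 141*(-4 - 14*(-1) + 2*(-1)²) = 4 - 141*(-4 + 14 + 2*1) = 4 - 141*(-4 + 14 + 2) = 4 - 141*12 = 4 - 1692 = -1688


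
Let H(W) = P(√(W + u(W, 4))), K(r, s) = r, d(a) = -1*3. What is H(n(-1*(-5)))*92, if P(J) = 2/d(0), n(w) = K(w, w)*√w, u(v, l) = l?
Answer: -184/3 ≈ -61.333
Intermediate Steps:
d(a) = -3
n(w) = w^(3/2) (n(w) = w*√w = w^(3/2))
P(J) = -⅔ (P(J) = 2/(-3) = 2*(-⅓) = -⅔)
H(W) = -⅔
H(n(-1*(-5)))*92 = -⅔*92 = -184/3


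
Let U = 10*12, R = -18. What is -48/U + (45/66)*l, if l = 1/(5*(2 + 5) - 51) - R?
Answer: 20821/1760 ≈ 11.830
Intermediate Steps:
U = 120
l = 287/16 (l = 1/(5*(2 + 5) - 51) - 1*(-18) = 1/(5*7 - 51) + 18 = 1/(35 - 51) + 18 = 1/(-16) + 18 = -1/16 + 18 = 287/16 ≈ 17.938)
-48/U + (45/66)*l = -48/120 + (45/66)*(287/16) = -48*1/120 + (45*(1/66))*(287/16) = -2/5 + (15/22)*(287/16) = -2/5 + 4305/352 = 20821/1760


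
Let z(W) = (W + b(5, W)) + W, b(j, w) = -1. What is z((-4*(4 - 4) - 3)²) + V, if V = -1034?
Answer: -1017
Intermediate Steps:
z(W) = -1 + 2*W (z(W) = (W - 1) + W = (-1 + W) + W = -1 + 2*W)
z((-4*(4 - 4) - 3)²) + V = (-1 + 2*(-4*(4 - 4) - 3)²) - 1034 = (-1 + 2*(-4*0 - 3)²) - 1034 = (-1 + 2*(0 - 3)²) - 1034 = (-1 + 2*(-3)²) - 1034 = (-1 + 2*9) - 1034 = (-1 + 18) - 1034 = 17 - 1034 = -1017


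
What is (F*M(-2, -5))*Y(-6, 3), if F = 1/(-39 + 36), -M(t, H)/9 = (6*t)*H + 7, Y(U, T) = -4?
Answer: -804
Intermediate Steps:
M(t, H) = -63 - 54*H*t (M(t, H) = -9*((6*t)*H + 7) = -9*(6*H*t + 7) = -9*(7 + 6*H*t) = -63 - 54*H*t)
F = -⅓ (F = 1/(-3) = -⅓ ≈ -0.33333)
(F*M(-2, -5))*Y(-6, 3) = -(-63 - 54*(-5)*(-2))/3*(-4) = -(-63 - 540)/3*(-4) = -⅓*(-603)*(-4) = 201*(-4) = -804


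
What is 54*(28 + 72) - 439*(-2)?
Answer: 6278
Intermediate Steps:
54*(28 + 72) - 439*(-2) = 54*100 + 878 = 5400 + 878 = 6278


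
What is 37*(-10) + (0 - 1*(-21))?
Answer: -349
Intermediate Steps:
37*(-10) + (0 - 1*(-21)) = -370 + (0 + 21) = -370 + 21 = -349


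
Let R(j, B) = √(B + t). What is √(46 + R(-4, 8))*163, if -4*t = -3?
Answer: 163*√(184 + 2*√35)/2 ≈ 1140.5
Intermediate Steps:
t = ¾ (t = -¼*(-3) = ¾ ≈ 0.75000)
R(j, B) = √(¾ + B) (R(j, B) = √(B + ¾) = √(¾ + B))
√(46 + R(-4, 8))*163 = √(46 + √(3 + 4*8)/2)*163 = √(46 + √(3 + 32)/2)*163 = √(46 + √35/2)*163 = 163*√(46 + √35/2)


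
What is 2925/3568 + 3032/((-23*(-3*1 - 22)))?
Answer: 12500051/2051600 ≈ 6.0928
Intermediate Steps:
2925/3568 + 3032/((-23*(-3*1 - 22))) = 2925*(1/3568) + 3032/((-23*(-3 - 22))) = 2925/3568 + 3032/((-23*(-25))) = 2925/3568 + 3032/575 = 12500051/2051600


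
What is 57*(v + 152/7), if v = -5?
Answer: 6669/7 ≈ 952.71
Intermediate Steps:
57*(v + 152/7) = 57*(-5 + 152/7) = 57*(117/7) = 6669/7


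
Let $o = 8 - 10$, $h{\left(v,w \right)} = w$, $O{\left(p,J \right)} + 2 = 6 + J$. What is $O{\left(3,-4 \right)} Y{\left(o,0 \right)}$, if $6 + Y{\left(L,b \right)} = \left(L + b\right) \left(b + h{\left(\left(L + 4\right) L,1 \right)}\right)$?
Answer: $0$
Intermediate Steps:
$O{\left(p,J \right)} = 4 + J$ ($O{\left(p,J \right)} = -2 + \left(6 + J\right) = 4 + J$)
$o = -2$ ($o = 8 - 10 = -2$)
$Y{\left(L,b \right)} = -6 + \left(1 + b\right) \left(L + b\right)$ ($Y{\left(L,b \right)} = -6 + \left(L + b\right) \left(b + 1\right) = -6 + \left(L + b\right) \left(1 + b\right) = -6 + \left(1 + b\right) \left(L + b\right)$)
$O{\left(3,-4 \right)} Y{\left(o,0 \right)} = \left(4 - 4\right) \left(-6 - 2 + 0 + 0^{2} - 0\right) = 0 \left(-6 - 2 + 0 + 0 + 0\right) = 0 \left(-8\right) = 0$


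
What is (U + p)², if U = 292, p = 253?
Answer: 297025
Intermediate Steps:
(U + p)² = (292 + 253)² = 545² = 297025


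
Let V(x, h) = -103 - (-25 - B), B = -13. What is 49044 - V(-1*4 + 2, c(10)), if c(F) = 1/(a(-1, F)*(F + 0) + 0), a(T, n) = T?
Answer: 49135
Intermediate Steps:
c(F) = -1/F (c(F) = 1/(-(F + 0) + 0) = 1/(-F + 0) = 1/(-F) = -1/F)
V(x, h) = -91 (V(x, h) = -103 - (-25 - 1*(-13)) = -103 - (-25 + 13) = -103 - 1*(-12) = -103 + 12 = -91)
49044 - V(-1*4 + 2, c(10)) = 49044 - 1*(-91) = 49044 + 91 = 49135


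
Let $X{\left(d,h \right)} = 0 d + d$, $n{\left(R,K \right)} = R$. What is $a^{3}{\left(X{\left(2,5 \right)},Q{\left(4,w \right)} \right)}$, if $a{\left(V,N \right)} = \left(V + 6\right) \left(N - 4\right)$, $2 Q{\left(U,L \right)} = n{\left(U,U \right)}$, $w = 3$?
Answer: $-4096$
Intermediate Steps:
$Q{\left(U,L \right)} = \frac{U}{2}$
$X{\left(d,h \right)} = d$ ($X{\left(d,h \right)} = 0 + d = d$)
$a{\left(V,N \right)} = \left(-4 + N\right) \left(6 + V\right)$ ($a{\left(V,N \right)} = \left(6 + V\right) \left(-4 + N\right) = \left(-4 + N\right) \left(6 + V\right)$)
$a^{3}{\left(X{\left(2,5 \right)},Q{\left(4,w \right)} \right)} = \left(-24 - 8 + 6 \cdot \frac{1}{2} \cdot 4 + \frac{1}{2} \cdot 4 \cdot 2\right)^{3} = \left(-24 - 8 + 6 \cdot 2 + 2 \cdot 2\right)^{3} = \left(-24 - 8 + 12 + 4\right)^{3} = \left(-16\right)^{3} = -4096$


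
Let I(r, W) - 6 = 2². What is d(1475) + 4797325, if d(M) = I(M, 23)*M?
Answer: 4812075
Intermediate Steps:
I(r, W) = 10 (I(r, W) = 6 + 2² = 6 + 4 = 10)
d(M) = 10*M
d(1475) + 4797325 = 10*1475 + 4797325 = 14750 + 4797325 = 4812075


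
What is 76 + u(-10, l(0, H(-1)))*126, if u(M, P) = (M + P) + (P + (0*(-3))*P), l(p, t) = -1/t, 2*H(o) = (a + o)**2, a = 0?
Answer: -1688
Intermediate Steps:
H(o) = o**2/2 (H(o) = (0 + o)**2/2 = o**2/2)
u(M, P) = M + 2*P (u(M, P) = (M + P) + (P + 0*P) = (M + P) + (P + 0) = (M + P) + P = M + 2*P)
76 + u(-10, l(0, H(-1)))*126 = 76 + (-10 + 2*(-1/((1/2)*(-1)**2)))*126 = 76 + (-10 + 2*(-1/((1/2)*1)))*126 = 76 + (-10 + 2*(-1/1/2))*126 = 76 + (-10 + 2*(-1*2))*126 = 76 + (-10 + 2*(-2))*126 = 76 + (-10 - 4)*126 = 76 - 14*126 = 76 - 1764 = -1688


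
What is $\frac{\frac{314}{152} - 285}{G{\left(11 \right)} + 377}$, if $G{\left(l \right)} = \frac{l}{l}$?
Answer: $- \frac{21503}{28728} \approx -0.7485$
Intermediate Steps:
$G{\left(l \right)} = 1$
$\frac{\frac{314}{152} - 285}{G{\left(11 \right)} + 377} = \frac{\frac{314}{152} - 285}{1 + 377} = \frac{314 \cdot \frac{1}{152} - 285}{378} = \left(\frac{157}{76} - 285\right) \frac{1}{378} = \left(- \frac{21503}{76}\right) \frac{1}{378} = - \frac{21503}{28728}$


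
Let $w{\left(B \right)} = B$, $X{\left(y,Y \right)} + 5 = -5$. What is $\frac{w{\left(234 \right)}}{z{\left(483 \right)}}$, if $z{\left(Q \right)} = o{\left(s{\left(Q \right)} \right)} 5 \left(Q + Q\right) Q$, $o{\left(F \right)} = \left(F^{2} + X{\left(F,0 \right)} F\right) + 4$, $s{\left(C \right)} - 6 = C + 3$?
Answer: $\frac{13}{30735566540} \approx 4.2296 \cdot 10^{-10}$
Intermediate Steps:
$X{\left(y,Y \right)} = -10$ ($X{\left(y,Y \right)} = -5 - 5 = -10$)
$s{\left(C \right)} = 9 + C$ ($s{\left(C \right)} = 6 + \left(C + 3\right) = 6 + \left(3 + C\right) = 9 + C$)
$o{\left(F \right)} = 4 + F^{2} - 10 F$ ($o{\left(F \right)} = \left(F^{2} - 10 F\right) + 4 = 4 + F^{2} - 10 F$)
$z{\left(Q \right)} = 10 Q^{2} \left(-86 + \left(9 + Q\right)^{2} - 10 Q\right)$ ($z{\left(Q \right)} = \left(4 + \left(9 + Q\right)^{2} - 10 \left(9 + Q\right)\right) 5 \left(Q + Q\right) Q = \left(4 + \left(9 + Q\right)^{2} - \left(90 + 10 Q\right)\right) 5 \cdot 2 Q Q = \left(-86 + \left(9 + Q\right)^{2} - 10 Q\right) 10 Q Q = 10 Q \left(-86 + \left(9 + Q\right)^{2} - 10 Q\right) Q = 10 Q^{2} \left(-86 + \left(9 + Q\right)^{2} - 10 Q\right)$)
$\frac{w{\left(234 \right)}}{z{\left(483 \right)}} = \frac{234}{10 \cdot 483^{2} \left(-5 + 483^{2} + 8 \cdot 483\right)} = \frac{234}{10 \cdot 233289 \left(-5 + 233289 + 3864\right)} = \frac{234}{10 \cdot 233289 \cdot 237148} = \frac{234}{553240197720} = 234 \cdot \frac{1}{553240197720} = \frac{13}{30735566540}$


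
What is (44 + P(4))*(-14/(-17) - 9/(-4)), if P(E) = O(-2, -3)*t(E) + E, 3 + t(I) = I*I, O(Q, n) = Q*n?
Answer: 13167/34 ≈ 387.26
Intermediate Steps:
t(I) = -3 + I**2 (t(I) = -3 + I*I = -3 + I**2)
P(E) = -18 + E + 6*E**2 (P(E) = (-2*(-3))*(-3 + E**2) + E = 6*(-3 + E**2) + E = (-18 + 6*E**2) + E = -18 + E + 6*E**2)
(44 + P(4))*(-14/(-17) - 9/(-4)) = (44 + (-18 + 4 + 6*4**2))*(-14/(-17) - 9/(-4)) = (44 + (-18 + 4 + 6*16))*(-14*(-1/17) - 9*(-1/4)) = (44 + (-18 + 4 + 96))*(14/17 + 9/4) = (44 + 82)*(209/68) = 126*(209/68) = 13167/34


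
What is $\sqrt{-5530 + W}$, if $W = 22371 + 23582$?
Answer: $\sqrt{40423} \approx 201.05$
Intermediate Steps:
$W = 45953$
$\sqrt{-5530 + W} = \sqrt{-5530 + 45953} = \sqrt{40423}$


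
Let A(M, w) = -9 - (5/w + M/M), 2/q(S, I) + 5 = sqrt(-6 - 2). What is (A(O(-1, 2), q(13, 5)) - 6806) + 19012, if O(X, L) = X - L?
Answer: 24417/2 - 5*I*sqrt(2) ≈ 12209.0 - 7.0711*I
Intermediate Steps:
q(S, I) = 2/(-5 + 2*I*sqrt(2)) (q(S, I) = 2/(-5 + sqrt(-6 - 2)) = 2/(-5 + sqrt(-8)) = 2/(-5 + 2*I*sqrt(2)))
A(M, w) = -10 - 5/w (A(M, w) = -9 - (5/w + 1) = -9 - (1 + 5/w) = -9 + (-1 - 5/w) = -10 - 5/w)
(A(O(-1, 2), q(13, 5)) - 6806) + 19012 = ((-10 - 5/(-10/33 - 4*I*sqrt(2)/33)) - 6806) + 19012 = (-6816 - 5/(-10/33 - 4*I*sqrt(2)/33)) + 19012 = 12196 - 5/(-10/33 - 4*I*sqrt(2)/33)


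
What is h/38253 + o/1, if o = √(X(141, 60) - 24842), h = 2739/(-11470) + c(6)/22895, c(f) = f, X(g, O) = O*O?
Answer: -4176039/669696928630 + I*√21242 ≈ -6.2357e-6 + 145.75*I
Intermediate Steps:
X(g, O) = O²
h = -12528117/52521130 (h = 2739/(-11470) + 6/22895 = 2739*(-1/11470) + 6*(1/22895) = -2739/11470 + 6/22895 = -12528117/52521130 ≈ -0.23853)
o = I*√21242 (o = √(60² - 24842) = √(3600 - 24842) = √(-21242) = I*√21242 ≈ 145.75*I)
h/38253 + o/1 = -12528117/52521130/38253 + (I*√21242)/1 = -12528117/52521130*1/38253 + (I*√21242)*1 = -4176039/669696928630 + I*√21242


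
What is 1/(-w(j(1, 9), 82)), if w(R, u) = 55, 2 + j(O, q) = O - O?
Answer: -1/55 ≈ -0.018182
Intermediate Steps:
j(O, q) = -2 (j(O, q) = -2 + (O - O) = -2 + 0 = -2)
1/(-w(j(1, 9), 82)) = 1/(-1*55) = 1/(-55) = -1/55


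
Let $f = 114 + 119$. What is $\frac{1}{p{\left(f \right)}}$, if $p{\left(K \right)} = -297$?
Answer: $- \frac{1}{297} \approx -0.003367$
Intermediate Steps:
$f = 233$
$\frac{1}{p{\left(f \right)}} = \frac{1}{-297} = - \frac{1}{297}$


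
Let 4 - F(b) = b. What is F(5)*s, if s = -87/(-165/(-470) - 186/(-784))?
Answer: 534296/3613 ≈ 147.88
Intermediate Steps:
F(b) = 4 - b
s = -534296/3613 (s = -87/(-165*(-1/470) - 186*(-1/784)) = -87/(33/94 + 93/392) = -87/10839/18424 = -87*18424/10839 = -534296/3613 ≈ -147.88)
F(5)*s = (4 - 1*5)*(-534296/3613) = (4 - 5)*(-534296/3613) = -1*(-534296/3613) = 534296/3613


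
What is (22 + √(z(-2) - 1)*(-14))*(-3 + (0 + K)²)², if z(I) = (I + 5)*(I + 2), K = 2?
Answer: 22 - 14*I ≈ 22.0 - 14.0*I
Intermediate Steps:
z(I) = (2 + I)*(5 + I) (z(I) = (5 + I)*(2 + I) = (2 + I)*(5 + I))
(22 + √(z(-2) - 1)*(-14))*(-3 + (0 + K)²)² = (22 + √((10 + (-2)² + 7*(-2)) - 1)*(-14))*(-3 + (0 + 2)²)² = (22 + √((10 + 4 - 14) - 1)*(-14))*(-3 + 2²)² = (22 + √(0 - 1)*(-14))*(-3 + 4)² = (22 + √(-1)*(-14))*1² = (22 + I*(-14))*1 = (22 - 14*I)*1 = 22 - 14*I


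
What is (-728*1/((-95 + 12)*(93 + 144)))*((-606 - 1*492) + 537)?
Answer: -136136/6557 ≈ -20.762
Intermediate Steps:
(-728*1/((-95 + 12)*(93 + 144)))*((-606 - 1*492) + 537) = (-728/(237*(-83)))*((-606 - 492) + 537) = (-728/(-19671))*(-1098 + 537) = -728*(-1/19671)*(-561) = (728/19671)*(-561) = -136136/6557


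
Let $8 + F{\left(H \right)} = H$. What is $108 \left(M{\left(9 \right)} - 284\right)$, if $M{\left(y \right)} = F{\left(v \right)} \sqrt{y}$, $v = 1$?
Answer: $-32940$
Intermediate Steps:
$F{\left(H \right)} = -8 + H$
$M{\left(y \right)} = - 7 \sqrt{y}$ ($M{\left(y \right)} = \left(-8 + 1\right) \sqrt{y} = - 7 \sqrt{y}$)
$108 \left(M{\left(9 \right)} - 284\right) = 108 \left(- 7 \sqrt{9} - 284\right) = 108 \left(\left(-7\right) 3 - 284\right) = 108 \left(-21 - 284\right) = 108 \left(-305\right) = -32940$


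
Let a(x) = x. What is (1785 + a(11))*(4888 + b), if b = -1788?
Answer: 5567600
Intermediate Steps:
(1785 + a(11))*(4888 + b) = (1785 + 11)*(4888 - 1788) = 1796*3100 = 5567600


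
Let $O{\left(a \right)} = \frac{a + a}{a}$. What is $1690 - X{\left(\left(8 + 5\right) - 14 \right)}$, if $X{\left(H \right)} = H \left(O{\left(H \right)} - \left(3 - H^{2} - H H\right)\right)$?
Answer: $1691$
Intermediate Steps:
$O{\left(a \right)} = 2$ ($O{\left(a \right)} = \frac{2 a}{a} = 2$)
$X{\left(H \right)} = H \left(-1 + 2 H^{2}\right)$ ($X{\left(H \right)} = H \left(2 - \left(3 - H^{2} - H H\right)\right) = H \left(2 + \left(\left(H^{2} + H^{2}\right) - 3\right)\right) = H \left(2 + \left(2 H^{2} - 3\right)\right) = H \left(2 + \left(-3 + 2 H^{2}\right)\right) = H \left(-1 + 2 H^{2}\right)$)
$1690 - X{\left(\left(8 + 5\right) - 14 \right)} = 1690 - \left(- (\left(8 + 5\right) - 14) + 2 \left(\left(8 + 5\right) - 14\right)^{3}\right) = 1690 - \left(- (13 - 14) + 2 \left(13 - 14\right)^{3}\right) = 1690 - \left(\left(-1\right) \left(-1\right) + 2 \left(-1\right)^{3}\right) = 1690 - \left(1 + 2 \left(-1\right)\right) = 1690 - \left(1 - 2\right) = 1690 - -1 = 1690 + 1 = 1691$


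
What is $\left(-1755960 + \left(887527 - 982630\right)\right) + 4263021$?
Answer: $2411958$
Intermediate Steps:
$\left(-1755960 + \left(887527 - 982630\right)\right) + 4263021 = \left(-1755960 - 95103\right) + 4263021 = -1851063 + 4263021 = 2411958$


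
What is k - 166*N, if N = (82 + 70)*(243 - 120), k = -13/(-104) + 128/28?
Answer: -173797753/56 ≈ -3.1035e+6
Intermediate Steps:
k = 263/56 (k = -13*(-1/104) + 128*(1/28) = 1/8 + 32/7 = 263/56 ≈ 4.6964)
N = 18696 (N = 152*123 = 18696)
k - 166*N = 263/56 - 166*18696 = 263/56 - 3103536 = -173797753/56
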